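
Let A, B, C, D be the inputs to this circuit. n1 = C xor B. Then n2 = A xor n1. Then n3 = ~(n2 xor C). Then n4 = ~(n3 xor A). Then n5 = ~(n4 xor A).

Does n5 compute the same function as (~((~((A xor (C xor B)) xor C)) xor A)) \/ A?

n1 = C xor B
n2 = A xor n1 = A xor (C xor B)
n3 = ~(n2 xor C) = ~((A xor (C xor B)) xor C)
n4 = ~(n3 xor A) = ~((~((A xor (C xor B)) xor C)) xor A)
n5 = ~(n4 xor A) = ~((~((~((A xor (C xor B)) xor C)) xor A)) xor A)
At A=0, B=0, C=0, D=0: circuit gives 1, formula gives 0.

No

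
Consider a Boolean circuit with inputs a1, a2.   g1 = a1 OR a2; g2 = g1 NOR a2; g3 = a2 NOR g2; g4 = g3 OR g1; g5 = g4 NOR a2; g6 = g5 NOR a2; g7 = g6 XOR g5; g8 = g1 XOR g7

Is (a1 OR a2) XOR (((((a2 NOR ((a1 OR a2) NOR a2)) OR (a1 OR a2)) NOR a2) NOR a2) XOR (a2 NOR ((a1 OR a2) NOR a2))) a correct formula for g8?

g1 = a1 OR a2
g2 = g1 NOR a2 = (a1 OR a2) NOR a2
g3 = a2 NOR g2 = a2 NOR ((a1 OR a2) NOR a2)
g4 = g3 OR g1 = (a2 NOR ((a1 OR a2) NOR a2)) OR (a1 OR a2)
g5 = g4 NOR a2 = ((a2 NOR ((a1 OR a2) NOR a2)) OR (a1 OR a2)) NOR a2
g6 = g5 NOR a2 = (((a2 NOR ((a1 OR a2) NOR a2)) OR (a1 OR a2)) NOR a2) NOR a2
g7 = g6 XOR g5 = ((((a2 NOR ((a1 OR a2) NOR a2)) OR (a1 OR a2)) NOR a2) NOR a2) XOR (((a2 NOR ((a1 OR a2) NOR a2)) OR (a1 OR a2)) NOR a2)
g8 = g1 XOR g7 = (a1 OR a2) XOR (((((a2 NOR ((a1 OR a2) NOR a2)) OR (a1 OR a2)) NOR a2) NOR a2) XOR (((a2 NOR ((a1 OR a2) NOR a2)) OR (a1 OR a2)) NOR a2))
At a1=0, a2=0: circuit gives 1, formula gives 0.

No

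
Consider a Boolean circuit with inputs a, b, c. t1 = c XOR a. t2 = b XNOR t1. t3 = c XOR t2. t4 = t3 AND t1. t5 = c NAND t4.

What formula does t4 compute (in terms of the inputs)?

t1 = c XOR a
t2 = b XNOR t1 = b XNOR (c XOR a)
t3 = c XOR t2 = c XOR (b XNOR (c XOR a))
t4 = t3 AND t1 = (c XOR (b XNOR (c XOR a))) AND (c XOR a)

(c XOR (b XNOR (c XOR a))) AND (c XOR a)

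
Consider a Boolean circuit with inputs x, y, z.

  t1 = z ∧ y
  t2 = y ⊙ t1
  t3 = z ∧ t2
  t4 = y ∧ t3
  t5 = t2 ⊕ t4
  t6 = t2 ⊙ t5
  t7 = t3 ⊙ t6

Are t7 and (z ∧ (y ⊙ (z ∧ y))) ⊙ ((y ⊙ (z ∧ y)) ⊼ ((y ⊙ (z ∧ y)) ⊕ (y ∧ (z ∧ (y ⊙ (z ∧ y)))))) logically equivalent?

No

t1 = z ∧ y
t2 = y ⊙ t1 = y ⊙ (z ∧ y)
t3 = z ∧ t2 = z ∧ (y ⊙ (z ∧ y))
t4 = y ∧ t3 = y ∧ (z ∧ (y ⊙ (z ∧ y)))
t5 = t2 ⊕ t4 = (y ⊙ (z ∧ y)) ⊕ (y ∧ (z ∧ (y ⊙ (z ∧ y))))
t6 = t2 ⊙ t5 = (y ⊙ (z ∧ y)) ⊙ ((y ⊙ (z ∧ y)) ⊕ (y ∧ (z ∧ (y ⊙ (z ∧ y)))))
t7 = t3 ⊙ t6 = (z ∧ (y ⊙ (z ∧ y))) ⊙ ((y ⊙ (z ∧ y)) ⊙ ((y ⊙ (z ∧ y)) ⊕ (y ∧ (z ∧ (y ⊙ (z ∧ y))))))
At x=0, y=0, z=0: circuit gives 0, formula gives 1.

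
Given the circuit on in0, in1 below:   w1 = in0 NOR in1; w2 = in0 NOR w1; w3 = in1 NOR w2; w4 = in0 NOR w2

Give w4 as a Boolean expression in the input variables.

in0 NOR (in0 NOR (in0 NOR in1))

w1 = in0 NOR in1
w2 = in0 NOR w1 = in0 NOR (in0 NOR in1)
w4 = in0 NOR w2 = in0 NOR (in0 NOR (in0 NOR in1))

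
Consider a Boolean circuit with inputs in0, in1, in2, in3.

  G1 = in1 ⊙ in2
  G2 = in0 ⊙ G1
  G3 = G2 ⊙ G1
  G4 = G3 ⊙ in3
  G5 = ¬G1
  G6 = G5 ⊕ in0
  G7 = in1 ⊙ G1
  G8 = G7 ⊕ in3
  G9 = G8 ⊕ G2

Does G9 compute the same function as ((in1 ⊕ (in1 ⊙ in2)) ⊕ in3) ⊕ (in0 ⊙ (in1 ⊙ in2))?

No

G1 = in1 ⊙ in2
G2 = in0 ⊙ G1 = in0 ⊙ (in1 ⊙ in2)
G7 = in1 ⊙ G1 = in1 ⊙ (in1 ⊙ in2)
G8 = G7 ⊕ in3 = (in1 ⊙ (in1 ⊙ in2)) ⊕ in3
G9 = G8 ⊕ G2 = ((in1 ⊙ (in1 ⊙ in2)) ⊕ in3) ⊕ (in0 ⊙ (in1 ⊙ in2))
At in0=0, in1=0, in2=0, in3=0: circuit gives 0, formula gives 1.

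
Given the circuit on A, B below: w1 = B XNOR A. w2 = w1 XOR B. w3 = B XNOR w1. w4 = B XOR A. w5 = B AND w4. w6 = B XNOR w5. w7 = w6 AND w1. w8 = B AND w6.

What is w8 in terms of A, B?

B AND (B XNOR (B AND (B XOR A)))

w4 = B XOR A
w5 = B AND w4 = B AND (B XOR A)
w6 = B XNOR w5 = B XNOR (B AND (B XOR A))
w8 = B AND w6 = B AND (B XNOR (B AND (B XOR A)))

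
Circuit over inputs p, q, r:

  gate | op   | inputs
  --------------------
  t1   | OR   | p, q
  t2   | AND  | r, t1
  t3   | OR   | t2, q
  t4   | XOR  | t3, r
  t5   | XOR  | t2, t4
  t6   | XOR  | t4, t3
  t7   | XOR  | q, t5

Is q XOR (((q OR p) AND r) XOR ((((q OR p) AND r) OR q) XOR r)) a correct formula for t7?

t1 = p OR q
t2 = r AND t1 = r AND (p OR q)
t3 = t2 OR q = (r AND (p OR q)) OR q
t4 = t3 XOR r = ((r AND (p OR q)) OR q) XOR r
t5 = t2 XOR t4 = (r AND (p OR q)) XOR (((r AND (p OR q)) OR q) XOR r)
t7 = q XOR t5 = q XOR ((r AND (p OR q)) XOR (((r AND (p OR q)) OR q) XOR r))
At p=0, q=0, r=0: circuit gives 0, formula gives 0.
At p=0, q=0, r=1: circuit gives 1, formula gives 1.
Agrees on all 8 inputs.

Yes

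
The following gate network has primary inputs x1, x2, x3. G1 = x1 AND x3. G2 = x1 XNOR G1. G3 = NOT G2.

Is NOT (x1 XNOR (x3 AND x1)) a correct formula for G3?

G1 = x1 AND x3
G2 = x1 XNOR G1 = x1 XNOR (x1 AND x3)
G3 = NOT G2 = NOT (x1 XNOR (x1 AND x3))
At x1=0, x2=0, x3=0: circuit gives 0, formula gives 0.
At x1=1, x2=0, x3=0: circuit gives 1, formula gives 1.
Agrees on all 8 inputs.

Yes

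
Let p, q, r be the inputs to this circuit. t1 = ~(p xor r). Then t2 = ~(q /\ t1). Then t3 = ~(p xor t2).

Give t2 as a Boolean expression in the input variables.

~(q /\ (~(p xor r)))

t1 = ~(p xor r)
t2 = ~(q /\ t1) = ~(q /\ (~(p xor r)))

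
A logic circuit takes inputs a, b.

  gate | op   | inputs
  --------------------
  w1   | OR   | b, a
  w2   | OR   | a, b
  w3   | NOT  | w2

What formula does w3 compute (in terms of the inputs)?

NOT (a OR b)

w2 = a OR b
w3 = NOT w2 = NOT (a OR b)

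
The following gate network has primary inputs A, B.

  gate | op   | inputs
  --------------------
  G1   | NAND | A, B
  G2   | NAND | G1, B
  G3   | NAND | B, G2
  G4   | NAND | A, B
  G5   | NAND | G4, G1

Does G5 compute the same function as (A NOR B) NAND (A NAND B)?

G1 = A NAND B
G4 = A NAND B
G5 = G4 NAND G1 = (A NAND B) NAND (A NAND B)
At A=0, B=1: circuit gives 0, formula gives 1.

No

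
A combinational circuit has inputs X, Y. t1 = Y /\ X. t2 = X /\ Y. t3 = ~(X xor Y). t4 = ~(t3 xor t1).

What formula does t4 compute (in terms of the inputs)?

~((~(X xor Y)) xor (Y /\ X))

t1 = Y /\ X
t3 = ~(X xor Y)
t4 = ~(t3 xor t1) = ~((~(X xor Y)) xor (Y /\ X))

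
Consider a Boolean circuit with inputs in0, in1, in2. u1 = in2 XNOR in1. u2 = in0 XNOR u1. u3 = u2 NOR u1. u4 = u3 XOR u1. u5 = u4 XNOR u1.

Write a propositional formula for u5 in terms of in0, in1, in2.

(((in0 XNOR (in2 XNOR in1)) NOR (in2 XNOR in1)) XOR (in2 XNOR in1)) XNOR (in2 XNOR in1)

u1 = in2 XNOR in1
u2 = in0 XNOR u1 = in0 XNOR (in2 XNOR in1)
u3 = u2 NOR u1 = (in0 XNOR (in2 XNOR in1)) NOR (in2 XNOR in1)
u4 = u3 XOR u1 = ((in0 XNOR (in2 XNOR in1)) NOR (in2 XNOR in1)) XOR (in2 XNOR in1)
u5 = u4 XNOR u1 = (((in0 XNOR (in2 XNOR in1)) NOR (in2 XNOR in1)) XOR (in2 XNOR in1)) XNOR (in2 XNOR in1)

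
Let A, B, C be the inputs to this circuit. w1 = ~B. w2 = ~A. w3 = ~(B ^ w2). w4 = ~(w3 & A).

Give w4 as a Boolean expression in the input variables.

~((~(B ^ ~A)) & A)

w2 = ~A
w3 = ~(B ^ w2) = ~(B ^ ~A)
w4 = ~(w3 & A) = ~((~(B ^ ~A)) & A)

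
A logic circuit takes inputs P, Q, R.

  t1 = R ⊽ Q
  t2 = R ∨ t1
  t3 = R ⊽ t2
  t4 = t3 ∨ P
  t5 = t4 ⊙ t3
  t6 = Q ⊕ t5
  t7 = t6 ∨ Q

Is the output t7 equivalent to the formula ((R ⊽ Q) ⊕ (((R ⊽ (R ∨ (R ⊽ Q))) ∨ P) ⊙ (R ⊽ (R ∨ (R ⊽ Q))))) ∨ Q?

t1 = R ⊽ Q
t2 = R ∨ t1 = R ∨ (R ⊽ Q)
t3 = R ⊽ t2 = R ⊽ (R ∨ (R ⊽ Q))
t4 = t3 ∨ P = (R ⊽ (R ∨ (R ⊽ Q))) ∨ P
t5 = t4 ⊙ t3 = ((R ⊽ (R ∨ (R ⊽ Q))) ∨ P) ⊙ (R ⊽ (R ∨ (R ⊽ Q)))
t6 = Q ⊕ t5 = Q ⊕ (((R ⊽ (R ∨ (R ⊽ Q))) ∨ P) ⊙ (R ⊽ (R ∨ (R ⊽ Q))))
t7 = t6 ∨ Q = (Q ⊕ (((R ⊽ (R ∨ (R ⊽ Q))) ∨ P) ⊙ (R ⊽ (R ∨ (R ⊽ Q))))) ∨ Q
At P=0, Q=0, R=0: circuit gives 1, formula gives 0.

No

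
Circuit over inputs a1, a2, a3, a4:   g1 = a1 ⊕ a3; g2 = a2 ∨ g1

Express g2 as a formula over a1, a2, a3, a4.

a2 ∨ (a1 ⊕ a3)

g1 = a1 ⊕ a3
g2 = a2 ∨ g1 = a2 ∨ (a1 ⊕ a3)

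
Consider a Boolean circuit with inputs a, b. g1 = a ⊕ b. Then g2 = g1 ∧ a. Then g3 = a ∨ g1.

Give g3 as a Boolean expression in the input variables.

a ∨ (a ⊕ b)

g1 = a ⊕ b
g3 = a ∨ g1 = a ∨ (a ⊕ b)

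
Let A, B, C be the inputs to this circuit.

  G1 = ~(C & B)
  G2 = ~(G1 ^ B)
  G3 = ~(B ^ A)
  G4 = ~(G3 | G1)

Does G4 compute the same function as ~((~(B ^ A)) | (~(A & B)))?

No

G1 = ~(C & B)
G3 = ~(B ^ A)
G4 = ~(G3 | G1) = ~((~(B ^ A)) | (~(C & B)))
At A=0, B=1, C=1: circuit gives 1, formula gives 0.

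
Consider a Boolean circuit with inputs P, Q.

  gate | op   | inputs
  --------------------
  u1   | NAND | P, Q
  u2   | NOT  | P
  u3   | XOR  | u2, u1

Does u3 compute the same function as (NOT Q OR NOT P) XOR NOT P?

u1 = P NAND Q
u2 = NOT P
u3 = u2 XOR u1 = NOT P XOR (P NAND Q)
At P=0, Q=0: circuit gives 0, formula gives 0.
At P=1, Q=0: circuit gives 1, formula gives 1.
Agrees on all 4 inputs.

Yes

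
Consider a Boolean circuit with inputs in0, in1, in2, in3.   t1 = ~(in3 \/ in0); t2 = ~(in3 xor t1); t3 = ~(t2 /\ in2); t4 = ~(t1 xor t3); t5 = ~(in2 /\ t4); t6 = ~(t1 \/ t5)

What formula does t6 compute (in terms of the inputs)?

~((~(in3 \/ in0)) \/ (~(in2 /\ (~((~(in3 \/ in0)) xor (~((~(in3 xor (~(in3 \/ in0)))) /\ in2)))))))

t1 = ~(in3 \/ in0)
t2 = ~(in3 xor t1) = ~(in3 xor (~(in3 \/ in0)))
t3 = ~(t2 /\ in2) = ~((~(in3 xor (~(in3 \/ in0)))) /\ in2)
t4 = ~(t1 xor t3) = ~((~(in3 \/ in0)) xor (~((~(in3 xor (~(in3 \/ in0)))) /\ in2)))
t5 = ~(in2 /\ t4) = ~(in2 /\ (~((~(in3 \/ in0)) xor (~((~(in3 xor (~(in3 \/ in0)))) /\ in2)))))
t6 = ~(t1 \/ t5) = ~((~(in3 \/ in0)) \/ (~(in2 /\ (~((~(in3 \/ in0)) xor (~((~(in3 xor (~(in3 \/ in0)))) /\ in2)))))))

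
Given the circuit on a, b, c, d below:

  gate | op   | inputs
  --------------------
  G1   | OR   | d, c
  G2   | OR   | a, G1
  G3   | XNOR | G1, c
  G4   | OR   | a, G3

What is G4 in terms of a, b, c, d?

G1 = d OR c
G3 = G1 XNOR c = (d OR c) XNOR c
G4 = a OR G3 = a OR ((d OR c) XNOR c)

a OR ((d OR c) XNOR c)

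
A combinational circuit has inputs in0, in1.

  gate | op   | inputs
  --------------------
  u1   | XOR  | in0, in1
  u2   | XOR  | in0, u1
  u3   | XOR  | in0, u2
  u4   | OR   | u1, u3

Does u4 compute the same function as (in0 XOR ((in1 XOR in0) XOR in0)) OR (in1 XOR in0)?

Yes

u1 = in0 XOR in1
u2 = in0 XOR u1 = in0 XOR (in0 XOR in1)
u3 = in0 XOR u2 = in0 XOR (in0 XOR (in0 XOR in1))
u4 = u1 OR u3 = (in0 XOR in1) OR (in0 XOR (in0 XOR (in0 XOR in1)))
At in0=0, in1=0: circuit gives 0, formula gives 0.
At in0=0, in1=1: circuit gives 1, formula gives 1.
Agrees on all 4 inputs.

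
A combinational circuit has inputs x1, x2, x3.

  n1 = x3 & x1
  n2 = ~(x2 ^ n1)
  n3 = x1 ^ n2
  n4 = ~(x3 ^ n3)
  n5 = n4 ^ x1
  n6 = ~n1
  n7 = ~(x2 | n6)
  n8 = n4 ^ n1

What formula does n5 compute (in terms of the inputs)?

n1 = x3 & x1
n2 = ~(x2 ^ n1) = ~(x2 ^ (x3 & x1))
n3 = x1 ^ n2 = x1 ^ (~(x2 ^ (x3 & x1)))
n4 = ~(x3 ^ n3) = ~(x3 ^ (x1 ^ (~(x2 ^ (x3 & x1)))))
n5 = n4 ^ x1 = (~(x3 ^ (x1 ^ (~(x2 ^ (x3 & x1)))))) ^ x1

(~(x3 ^ (x1 ^ (~(x2 ^ (x3 & x1)))))) ^ x1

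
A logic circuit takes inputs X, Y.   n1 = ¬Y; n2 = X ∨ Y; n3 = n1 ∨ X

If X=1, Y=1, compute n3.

n1 = ¬1 = 0
n3 = 0 ∨ 1 = 1

1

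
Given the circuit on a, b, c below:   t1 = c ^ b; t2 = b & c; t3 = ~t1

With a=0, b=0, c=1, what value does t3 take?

0

t1 = 1 ^ 0 = 1
t3 = ~1 = 0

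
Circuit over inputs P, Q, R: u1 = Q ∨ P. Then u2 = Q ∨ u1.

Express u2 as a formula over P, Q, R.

Q ∨ (Q ∨ P)

u1 = Q ∨ P
u2 = Q ∨ u1 = Q ∨ (Q ∨ P)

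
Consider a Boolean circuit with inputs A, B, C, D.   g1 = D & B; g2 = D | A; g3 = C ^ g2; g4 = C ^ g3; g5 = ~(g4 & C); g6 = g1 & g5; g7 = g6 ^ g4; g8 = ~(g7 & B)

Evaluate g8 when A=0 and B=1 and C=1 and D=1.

0

g1 = 1 & 1 = 1
g2 = 1 | 0 = 1
g3 = 1 ^ 1 = 0
g4 = 1 ^ 0 = 1
g5 = ~(1 & 1) = 0
g6 = 1 & 0 = 0
g7 = 0 ^ 1 = 1
g8 = ~(1 & 1) = 0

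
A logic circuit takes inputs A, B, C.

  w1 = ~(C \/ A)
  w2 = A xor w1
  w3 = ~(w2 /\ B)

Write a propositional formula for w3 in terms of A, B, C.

~((A xor (~(C \/ A))) /\ B)

w1 = ~(C \/ A)
w2 = A xor w1 = A xor (~(C \/ A))
w3 = ~(w2 /\ B) = ~((A xor (~(C \/ A))) /\ B)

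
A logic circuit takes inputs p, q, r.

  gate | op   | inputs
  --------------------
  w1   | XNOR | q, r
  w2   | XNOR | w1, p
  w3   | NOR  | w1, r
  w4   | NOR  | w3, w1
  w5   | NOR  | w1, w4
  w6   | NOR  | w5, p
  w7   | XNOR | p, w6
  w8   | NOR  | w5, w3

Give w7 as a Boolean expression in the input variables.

p XNOR (((q XNOR r) NOR (((q XNOR r) NOR r) NOR (q XNOR r))) NOR p)

w1 = q XNOR r
w3 = w1 NOR r = (q XNOR r) NOR r
w4 = w3 NOR w1 = ((q XNOR r) NOR r) NOR (q XNOR r)
w5 = w1 NOR w4 = (q XNOR r) NOR (((q XNOR r) NOR r) NOR (q XNOR r))
w6 = w5 NOR p = ((q XNOR r) NOR (((q XNOR r) NOR r) NOR (q XNOR r))) NOR p
w7 = p XNOR w6 = p XNOR (((q XNOR r) NOR (((q XNOR r) NOR r) NOR (q XNOR r))) NOR p)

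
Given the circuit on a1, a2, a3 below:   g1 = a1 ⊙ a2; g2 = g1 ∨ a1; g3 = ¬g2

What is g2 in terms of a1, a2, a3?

g1 = a1 ⊙ a2
g2 = g1 ∨ a1 = (a1 ⊙ a2) ∨ a1

(a1 ⊙ a2) ∨ a1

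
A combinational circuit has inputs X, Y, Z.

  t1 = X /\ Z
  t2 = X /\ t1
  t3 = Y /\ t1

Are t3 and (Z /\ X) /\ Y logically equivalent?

t1 = X /\ Z
t3 = Y /\ t1 = Y /\ (X /\ Z)
At X=0, Y=0, Z=0: circuit gives 0, formula gives 0.
At X=1, Y=1, Z=1: circuit gives 1, formula gives 1.
Agrees on all 8 inputs.

Yes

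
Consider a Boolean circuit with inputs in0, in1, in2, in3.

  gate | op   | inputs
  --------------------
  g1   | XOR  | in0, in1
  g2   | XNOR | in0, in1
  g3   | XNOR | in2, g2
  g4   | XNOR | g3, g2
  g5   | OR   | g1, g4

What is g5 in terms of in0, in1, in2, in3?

(in0 XOR in1) OR ((in2 XNOR (in0 XNOR in1)) XNOR (in0 XNOR in1))

g1 = in0 XOR in1
g2 = in0 XNOR in1
g3 = in2 XNOR g2 = in2 XNOR (in0 XNOR in1)
g4 = g3 XNOR g2 = (in2 XNOR (in0 XNOR in1)) XNOR (in0 XNOR in1)
g5 = g1 OR g4 = (in0 XOR in1) OR ((in2 XNOR (in0 XNOR in1)) XNOR (in0 XNOR in1))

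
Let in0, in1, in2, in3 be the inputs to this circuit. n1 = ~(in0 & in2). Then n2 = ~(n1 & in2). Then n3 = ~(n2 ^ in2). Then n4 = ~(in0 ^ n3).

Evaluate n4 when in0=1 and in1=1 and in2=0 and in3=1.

n1 = ~(1 & 0) = 1
n2 = ~(1 & 0) = 1
n3 = ~(1 ^ 0) = 0
n4 = ~(1 ^ 0) = 0

0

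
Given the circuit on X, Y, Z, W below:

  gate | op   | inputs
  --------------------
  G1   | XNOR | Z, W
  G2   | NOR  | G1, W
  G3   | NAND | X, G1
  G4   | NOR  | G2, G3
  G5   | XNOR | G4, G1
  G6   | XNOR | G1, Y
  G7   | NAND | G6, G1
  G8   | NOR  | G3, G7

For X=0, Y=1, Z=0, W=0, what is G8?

G1 = 0 XNOR 0 = 1
G3 = 0 NAND 1 = 1
G6 = 1 XNOR 1 = 1
G7 = 1 NAND 1 = 0
G8 = 1 NOR 0 = 0

0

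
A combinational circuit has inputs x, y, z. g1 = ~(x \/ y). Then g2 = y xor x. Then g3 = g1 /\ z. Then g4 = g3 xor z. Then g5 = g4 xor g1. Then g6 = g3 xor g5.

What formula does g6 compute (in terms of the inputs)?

((~(x \/ y)) /\ z) xor ((((~(x \/ y)) /\ z) xor z) xor (~(x \/ y)))

g1 = ~(x \/ y)
g3 = g1 /\ z = (~(x \/ y)) /\ z
g4 = g3 xor z = ((~(x \/ y)) /\ z) xor z
g5 = g4 xor g1 = (((~(x \/ y)) /\ z) xor z) xor (~(x \/ y))
g6 = g3 xor g5 = ((~(x \/ y)) /\ z) xor ((((~(x \/ y)) /\ z) xor z) xor (~(x \/ y)))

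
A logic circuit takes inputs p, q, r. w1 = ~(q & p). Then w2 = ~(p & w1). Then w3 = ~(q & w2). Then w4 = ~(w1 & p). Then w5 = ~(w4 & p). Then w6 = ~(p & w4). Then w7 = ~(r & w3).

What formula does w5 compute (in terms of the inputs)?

w1 = ~(q & p)
w4 = ~(w1 & p) = ~((~(q & p)) & p)
w5 = ~(w4 & p) = ~((~((~(q & p)) & p)) & p)

~((~((~(q & p)) & p)) & p)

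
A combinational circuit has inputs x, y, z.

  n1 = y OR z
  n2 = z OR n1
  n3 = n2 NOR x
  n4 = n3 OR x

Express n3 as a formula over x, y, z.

n1 = y OR z
n2 = z OR n1 = z OR (y OR z)
n3 = n2 NOR x = (z OR (y OR z)) NOR x

(z OR (y OR z)) NOR x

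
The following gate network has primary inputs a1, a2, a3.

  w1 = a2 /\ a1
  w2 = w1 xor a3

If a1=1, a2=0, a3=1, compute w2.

w1 = 0 /\ 1 = 0
w2 = 0 xor 1 = 1

1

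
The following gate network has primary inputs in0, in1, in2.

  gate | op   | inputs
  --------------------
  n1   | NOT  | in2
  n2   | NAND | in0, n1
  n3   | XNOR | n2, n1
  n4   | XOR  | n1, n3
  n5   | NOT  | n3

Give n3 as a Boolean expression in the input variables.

n1 = NOT in2
n2 = in0 NAND n1 = in0 NAND NOT in2
n3 = n2 XNOR n1 = (in0 NAND NOT in2) XNOR NOT in2

(in0 NAND NOT in2) XNOR NOT in2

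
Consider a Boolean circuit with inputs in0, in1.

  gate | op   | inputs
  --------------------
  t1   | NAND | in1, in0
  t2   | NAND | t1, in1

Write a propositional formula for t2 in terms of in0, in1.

t1 = in1 NAND in0
t2 = t1 NAND in1 = (in1 NAND in0) NAND in1

(in1 NAND in0) NAND in1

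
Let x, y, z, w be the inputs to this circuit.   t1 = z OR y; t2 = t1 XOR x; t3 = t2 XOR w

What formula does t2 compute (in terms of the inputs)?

t1 = z OR y
t2 = t1 XOR x = (z OR y) XOR x

(z OR y) XOR x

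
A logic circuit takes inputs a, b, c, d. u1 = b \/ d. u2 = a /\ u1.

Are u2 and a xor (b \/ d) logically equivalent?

No

u1 = b \/ d
u2 = a /\ u1 = a /\ (b \/ d)
At a=0, b=0, c=0, d=1: circuit gives 0, formula gives 1.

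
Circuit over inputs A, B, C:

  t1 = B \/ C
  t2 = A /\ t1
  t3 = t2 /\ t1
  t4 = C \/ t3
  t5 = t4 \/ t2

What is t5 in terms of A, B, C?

t1 = B \/ C
t2 = A /\ t1 = A /\ (B \/ C)
t3 = t2 /\ t1 = (A /\ (B \/ C)) /\ (B \/ C)
t4 = C \/ t3 = C \/ ((A /\ (B \/ C)) /\ (B \/ C))
t5 = t4 \/ t2 = (C \/ ((A /\ (B \/ C)) /\ (B \/ C))) \/ (A /\ (B \/ C))

(C \/ ((A /\ (B \/ C)) /\ (B \/ C))) \/ (A /\ (B \/ C))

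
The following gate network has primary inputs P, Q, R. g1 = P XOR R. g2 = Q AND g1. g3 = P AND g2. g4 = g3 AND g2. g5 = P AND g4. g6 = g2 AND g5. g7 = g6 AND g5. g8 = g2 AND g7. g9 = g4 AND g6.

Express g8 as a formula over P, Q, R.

(Q AND (P XOR R)) AND (((Q AND (P XOR R)) AND (P AND ((P AND (Q AND (P XOR R))) AND (Q AND (P XOR R))))) AND (P AND ((P AND (Q AND (P XOR R))) AND (Q AND (P XOR R)))))

g1 = P XOR R
g2 = Q AND g1 = Q AND (P XOR R)
g3 = P AND g2 = P AND (Q AND (P XOR R))
g4 = g3 AND g2 = (P AND (Q AND (P XOR R))) AND (Q AND (P XOR R))
g5 = P AND g4 = P AND ((P AND (Q AND (P XOR R))) AND (Q AND (P XOR R)))
g6 = g2 AND g5 = (Q AND (P XOR R)) AND (P AND ((P AND (Q AND (P XOR R))) AND (Q AND (P XOR R))))
g7 = g6 AND g5 = ((Q AND (P XOR R)) AND (P AND ((P AND (Q AND (P XOR R))) AND (Q AND (P XOR R))))) AND (P AND ((P AND (Q AND (P XOR R))) AND (Q AND (P XOR R))))
g8 = g2 AND g7 = (Q AND (P XOR R)) AND (((Q AND (P XOR R)) AND (P AND ((P AND (Q AND (P XOR R))) AND (Q AND (P XOR R))))) AND (P AND ((P AND (Q AND (P XOR R))) AND (Q AND (P XOR R)))))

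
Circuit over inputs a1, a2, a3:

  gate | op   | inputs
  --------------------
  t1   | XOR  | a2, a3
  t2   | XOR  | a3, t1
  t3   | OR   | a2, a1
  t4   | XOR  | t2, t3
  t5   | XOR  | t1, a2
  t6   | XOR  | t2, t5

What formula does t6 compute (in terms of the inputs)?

t1 = a2 XOR a3
t2 = a3 XOR t1 = a3 XOR (a2 XOR a3)
t5 = t1 XOR a2 = (a2 XOR a3) XOR a2
t6 = t2 XOR t5 = (a3 XOR (a2 XOR a3)) XOR ((a2 XOR a3) XOR a2)

(a3 XOR (a2 XOR a3)) XOR ((a2 XOR a3) XOR a2)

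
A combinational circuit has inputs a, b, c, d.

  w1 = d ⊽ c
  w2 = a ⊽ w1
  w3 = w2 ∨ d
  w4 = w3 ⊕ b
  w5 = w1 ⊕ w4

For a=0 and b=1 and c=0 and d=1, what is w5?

0

w1 = 1 ⊽ 0 = 0
w2 = 0 ⊽ 0 = 1
w3 = 1 ∨ 1 = 1
w4 = 1 ⊕ 1 = 0
w5 = 0 ⊕ 0 = 0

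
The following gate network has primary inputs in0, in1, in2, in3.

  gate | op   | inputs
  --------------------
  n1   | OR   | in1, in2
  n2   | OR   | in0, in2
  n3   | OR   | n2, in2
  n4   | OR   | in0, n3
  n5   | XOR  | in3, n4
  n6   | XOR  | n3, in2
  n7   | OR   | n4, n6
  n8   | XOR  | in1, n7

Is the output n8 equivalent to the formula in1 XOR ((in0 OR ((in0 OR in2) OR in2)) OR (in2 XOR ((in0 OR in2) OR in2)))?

Yes

n2 = in0 OR in2
n3 = n2 OR in2 = (in0 OR in2) OR in2
n4 = in0 OR n3 = in0 OR ((in0 OR in2) OR in2)
n6 = n3 XOR in2 = ((in0 OR in2) OR in2) XOR in2
n7 = n4 OR n6 = (in0 OR ((in0 OR in2) OR in2)) OR (((in0 OR in2) OR in2) XOR in2)
n8 = in1 XOR n7 = in1 XOR ((in0 OR ((in0 OR in2) OR in2)) OR (((in0 OR in2) OR in2) XOR in2))
At in0=0, in1=0, in2=0, in3=0: circuit gives 0, formula gives 0.
At in0=0, in1=0, in2=1, in3=0: circuit gives 1, formula gives 1.
Agrees on all 16 inputs.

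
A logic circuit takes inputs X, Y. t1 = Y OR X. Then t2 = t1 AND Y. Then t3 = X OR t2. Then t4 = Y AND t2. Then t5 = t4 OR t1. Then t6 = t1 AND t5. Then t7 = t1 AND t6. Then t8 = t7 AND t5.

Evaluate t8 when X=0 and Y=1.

1

t1 = 1 OR 0 = 1
t2 = 1 AND 1 = 1
t4 = 1 AND 1 = 1
t5 = 1 OR 1 = 1
t6 = 1 AND 1 = 1
t7 = 1 AND 1 = 1
t8 = 1 AND 1 = 1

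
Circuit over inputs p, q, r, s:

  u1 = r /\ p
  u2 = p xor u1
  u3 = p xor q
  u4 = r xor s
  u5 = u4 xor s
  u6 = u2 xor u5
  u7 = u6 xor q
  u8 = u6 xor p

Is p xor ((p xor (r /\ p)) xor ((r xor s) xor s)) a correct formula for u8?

u1 = r /\ p
u2 = p xor u1 = p xor (r /\ p)
u4 = r xor s
u5 = u4 xor s = (r xor s) xor s
u6 = u2 xor u5 = (p xor (r /\ p)) xor ((r xor s) xor s)
u8 = u6 xor p = ((p xor (r /\ p)) xor ((r xor s) xor s)) xor p
At p=0, q=0, r=0, s=0: circuit gives 0, formula gives 0.
At p=0, q=0, r=1, s=0: circuit gives 1, formula gives 1.
Agrees on all 16 inputs.

Yes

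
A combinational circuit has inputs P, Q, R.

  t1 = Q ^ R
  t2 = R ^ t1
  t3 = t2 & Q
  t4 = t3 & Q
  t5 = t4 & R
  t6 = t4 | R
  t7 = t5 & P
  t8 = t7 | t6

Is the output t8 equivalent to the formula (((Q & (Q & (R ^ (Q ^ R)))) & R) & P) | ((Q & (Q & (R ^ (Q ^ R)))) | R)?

t1 = Q ^ R
t2 = R ^ t1 = R ^ (Q ^ R)
t3 = t2 & Q = (R ^ (Q ^ R)) & Q
t4 = t3 & Q = ((R ^ (Q ^ R)) & Q) & Q
t5 = t4 & R = (((R ^ (Q ^ R)) & Q) & Q) & R
t6 = t4 | R = (((R ^ (Q ^ R)) & Q) & Q) | R
t7 = t5 & P = ((((R ^ (Q ^ R)) & Q) & Q) & R) & P
t8 = t7 | t6 = (((((R ^ (Q ^ R)) & Q) & Q) & R) & P) | ((((R ^ (Q ^ R)) & Q) & Q) | R)
At P=0, Q=0, R=0: circuit gives 0, formula gives 0.
At P=0, Q=0, R=1: circuit gives 1, formula gives 1.
Agrees on all 8 inputs.

Yes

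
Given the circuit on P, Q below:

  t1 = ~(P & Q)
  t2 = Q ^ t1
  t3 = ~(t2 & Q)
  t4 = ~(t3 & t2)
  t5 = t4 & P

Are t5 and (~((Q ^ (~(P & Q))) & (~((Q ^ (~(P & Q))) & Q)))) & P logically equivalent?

t1 = ~(P & Q)
t2 = Q ^ t1 = Q ^ (~(P & Q))
t3 = ~(t2 & Q) = ~((Q ^ (~(P & Q))) & Q)
t4 = ~(t3 & t2) = ~((~((Q ^ (~(P & Q))) & Q)) & (Q ^ (~(P & Q))))
t5 = t4 & P = (~((~((Q ^ (~(P & Q))) & Q)) & (Q ^ (~(P & Q))))) & P
At P=0, Q=0: circuit gives 0, formula gives 0.
At P=1, Q=1: circuit gives 1, formula gives 1.
Agrees on all 4 inputs.

Yes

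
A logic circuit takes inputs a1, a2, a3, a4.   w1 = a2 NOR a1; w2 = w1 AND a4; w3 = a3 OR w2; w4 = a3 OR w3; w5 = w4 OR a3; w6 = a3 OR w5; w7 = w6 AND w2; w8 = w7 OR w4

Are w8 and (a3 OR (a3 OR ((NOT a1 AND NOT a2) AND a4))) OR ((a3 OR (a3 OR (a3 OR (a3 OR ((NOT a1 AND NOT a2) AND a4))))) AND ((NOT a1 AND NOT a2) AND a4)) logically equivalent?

w1 = a2 NOR a1
w2 = w1 AND a4 = (a2 NOR a1) AND a4
w3 = a3 OR w2 = a3 OR ((a2 NOR a1) AND a4)
w4 = a3 OR w3 = a3 OR (a3 OR ((a2 NOR a1) AND a4))
w5 = w4 OR a3 = (a3 OR (a3 OR ((a2 NOR a1) AND a4))) OR a3
w6 = a3 OR w5 = a3 OR ((a3 OR (a3 OR ((a2 NOR a1) AND a4))) OR a3)
w7 = w6 AND w2 = (a3 OR ((a3 OR (a3 OR ((a2 NOR a1) AND a4))) OR a3)) AND ((a2 NOR a1) AND a4)
w8 = w7 OR w4 = ((a3 OR ((a3 OR (a3 OR ((a2 NOR a1) AND a4))) OR a3)) AND ((a2 NOR a1) AND a4)) OR (a3 OR (a3 OR ((a2 NOR a1) AND a4)))
At a1=0, a2=0, a3=0, a4=0: circuit gives 0, formula gives 0.
At a1=0, a2=0, a3=0, a4=1: circuit gives 1, formula gives 1.
Agrees on all 16 inputs.

Yes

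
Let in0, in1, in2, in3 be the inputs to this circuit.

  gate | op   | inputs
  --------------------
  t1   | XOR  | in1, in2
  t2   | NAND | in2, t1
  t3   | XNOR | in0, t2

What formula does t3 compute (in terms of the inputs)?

t1 = in1 XOR in2
t2 = in2 NAND t1 = in2 NAND (in1 XOR in2)
t3 = in0 XNOR t2 = in0 XNOR (in2 NAND (in1 XOR in2))

in0 XNOR (in2 NAND (in1 XOR in2))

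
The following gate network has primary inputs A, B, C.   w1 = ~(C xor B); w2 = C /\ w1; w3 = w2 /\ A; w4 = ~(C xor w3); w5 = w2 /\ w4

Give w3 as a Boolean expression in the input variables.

w1 = ~(C xor B)
w2 = C /\ w1 = C /\ (~(C xor B))
w3 = w2 /\ A = (C /\ (~(C xor B))) /\ A

(C /\ (~(C xor B))) /\ A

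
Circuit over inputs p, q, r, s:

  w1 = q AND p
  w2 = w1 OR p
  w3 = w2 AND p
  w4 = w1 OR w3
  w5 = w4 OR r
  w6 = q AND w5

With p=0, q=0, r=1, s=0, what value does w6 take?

0

w1 = 0 AND 0 = 0
w2 = 0 OR 0 = 0
w3 = 0 AND 0 = 0
w4 = 0 OR 0 = 0
w5 = 0 OR 1 = 1
w6 = 0 AND 1 = 0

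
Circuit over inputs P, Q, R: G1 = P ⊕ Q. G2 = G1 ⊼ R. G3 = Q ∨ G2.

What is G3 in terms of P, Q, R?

G1 = P ⊕ Q
G2 = G1 ⊼ R = (P ⊕ Q) ⊼ R
G3 = Q ∨ G2 = Q ∨ ((P ⊕ Q) ⊼ R)

Q ∨ ((P ⊕ Q) ⊼ R)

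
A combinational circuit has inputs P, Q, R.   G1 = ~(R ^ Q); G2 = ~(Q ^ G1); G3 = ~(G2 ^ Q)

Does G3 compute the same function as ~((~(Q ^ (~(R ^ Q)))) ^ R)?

G1 = ~(R ^ Q)
G2 = ~(Q ^ G1) = ~(Q ^ (~(R ^ Q)))
G3 = ~(G2 ^ Q) = ~((~(Q ^ (~(R ^ Q)))) ^ Q)
At P=0, Q=0, R=1: circuit gives 0, formula gives 1.

No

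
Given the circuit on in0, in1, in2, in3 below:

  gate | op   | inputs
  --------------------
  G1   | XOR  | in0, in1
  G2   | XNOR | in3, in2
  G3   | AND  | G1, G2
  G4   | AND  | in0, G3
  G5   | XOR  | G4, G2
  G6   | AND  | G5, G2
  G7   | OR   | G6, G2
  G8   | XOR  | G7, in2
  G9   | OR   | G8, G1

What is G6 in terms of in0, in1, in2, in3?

G1 = in0 XOR in1
G2 = in3 XNOR in2
G3 = G1 AND G2 = (in0 XOR in1) AND (in3 XNOR in2)
G4 = in0 AND G3 = in0 AND ((in0 XOR in1) AND (in3 XNOR in2))
G5 = G4 XOR G2 = (in0 AND ((in0 XOR in1) AND (in3 XNOR in2))) XOR (in3 XNOR in2)
G6 = G5 AND G2 = ((in0 AND ((in0 XOR in1) AND (in3 XNOR in2))) XOR (in3 XNOR in2)) AND (in3 XNOR in2)

((in0 AND ((in0 XOR in1) AND (in3 XNOR in2))) XOR (in3 XNOR in2)) AND (in3 XNOR in2)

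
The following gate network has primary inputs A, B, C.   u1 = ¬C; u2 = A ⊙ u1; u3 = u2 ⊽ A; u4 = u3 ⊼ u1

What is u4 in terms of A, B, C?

u1 = ¬C
u2 = A ⊙ u1 = A ⊙ ¬C
u3 = u2 ⊽ A = (A ⊙ ¬C) ⊽ A
u4 = u3 ⊼ u1 = ((A ⊙ ¬C) ⊽ A) ⊼ ¬C

((A ⊙ ¬C) ⊽ A) ⊼ ¬C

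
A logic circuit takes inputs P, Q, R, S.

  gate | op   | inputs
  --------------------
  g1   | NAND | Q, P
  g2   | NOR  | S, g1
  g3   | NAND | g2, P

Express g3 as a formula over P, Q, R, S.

(S NOR (Q NAND P)) NAND P

g1 = Q NAND P
g2 = S NOR g1 = S NOR (Q NAND P)
g3 = g2 NAND P = (S NOR (Q NAND P)) NAND P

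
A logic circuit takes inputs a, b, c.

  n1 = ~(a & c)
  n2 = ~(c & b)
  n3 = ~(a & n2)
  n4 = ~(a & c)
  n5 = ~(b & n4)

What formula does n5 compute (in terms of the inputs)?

~(b & (~(a & c)))

n4 = ~(a & c)
n5 = ~(b & n4) = ~(b & (~(a & c)))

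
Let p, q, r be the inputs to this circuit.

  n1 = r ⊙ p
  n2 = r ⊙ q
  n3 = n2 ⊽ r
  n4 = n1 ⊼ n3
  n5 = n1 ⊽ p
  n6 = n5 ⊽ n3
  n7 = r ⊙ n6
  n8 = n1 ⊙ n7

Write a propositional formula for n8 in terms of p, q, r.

(r ⊙ p) ⊙ (r ⊙ (((r ⊙ p) ⊽ p) ⊽ ((r ⊙ q) ⊽ r)))

n1 = r ⊙ p
n2 = r ⊙ q
n3 = n2 ⊽ r = (r ⊙ q) ⊽ r
n5 = n1 ⊽ p = (r ⊙ p) ⊽ p
n6 = n5 ⊽ n3 = ((r ⊙ p) ⊽ p) ⊽ ((r ⊙ q) ⊽ r)
n7 = r ⊙ n6 = r ⊙ (((r ⊙ p) ⊽ p) ⊽ ((r ⊙ q) ⊽ r))
n8 = n1 ⊙ n7 = (r ⊙ p) ⊙ (r ⊙ (((r ⊙ p) ⊽ p) ⊽ ((r ⊙ q) ⊽ r)))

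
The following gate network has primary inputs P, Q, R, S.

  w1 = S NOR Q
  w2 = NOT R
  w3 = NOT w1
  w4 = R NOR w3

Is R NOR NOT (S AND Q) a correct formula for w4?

No

w1 = S NOR Q
w3 = NOT w1 = NOT (S NOR Q)
w4 = R NOR w3 = R NOR NOT (S NOR Q)
At P=0, Q=0, R=0, S=0: circuit gives 1, formula gives 0.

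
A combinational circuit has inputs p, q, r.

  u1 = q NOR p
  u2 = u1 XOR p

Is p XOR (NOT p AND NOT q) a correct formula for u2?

u1 = q NOR p
u2 = u1 XOR p = (q NOR p) XOR p
At p=0, q=1, r=0: circuit gives 0, formula gives 0.
At p=0, q=0, r=0: circuit gives 1, formula gives 1.
Agrees on all 8 inputs.

Yes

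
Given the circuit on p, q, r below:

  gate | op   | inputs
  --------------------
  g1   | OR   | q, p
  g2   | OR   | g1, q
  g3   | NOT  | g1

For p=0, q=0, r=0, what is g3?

g1 = 0 OR 0 = 0
g3 = NOT 0 = 1

1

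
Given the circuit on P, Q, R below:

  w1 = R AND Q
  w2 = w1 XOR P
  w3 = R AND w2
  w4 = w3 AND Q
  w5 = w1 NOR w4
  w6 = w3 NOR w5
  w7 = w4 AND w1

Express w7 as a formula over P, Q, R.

w1 = R AND Q
w2 = w1 XOR P = (R AND Q) XOR P
w3 = R AND w2 = R AND ((R AND Q) XOR P)
w4 = w3 AND Q = (R AND ((R AND Q) XOR P)) AND Q
w7 = w4 AND w1 = ((R AND ((R AND Q) XOR P)) AND Q) AND (R AND Q)

((R AND ((R AND Q) XOR P)) AND Q) AND (R AND Q)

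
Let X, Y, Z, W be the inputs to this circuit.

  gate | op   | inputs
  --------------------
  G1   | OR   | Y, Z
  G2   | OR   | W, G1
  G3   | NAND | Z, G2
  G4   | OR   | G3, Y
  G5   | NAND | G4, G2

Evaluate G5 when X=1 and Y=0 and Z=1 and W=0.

G1 = 0 OR 1 = 1
G2 = 0 OR 1 = 1
G3 = 1 NAND 1 = 0
G4 = 0 OR 0 = 0
G5 = 0 NAND 1 = 1

1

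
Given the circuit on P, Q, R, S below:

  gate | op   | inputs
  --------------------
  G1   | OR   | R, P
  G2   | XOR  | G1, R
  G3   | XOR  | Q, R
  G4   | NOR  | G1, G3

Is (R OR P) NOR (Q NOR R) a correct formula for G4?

G1 = R OR P
G3 = Q XOR R
G4 = G1 NOR G3 = (R OR P) NOR (Q XOR R)
At P=0, Q=0, R=0, S=0: circuit gives 1, formula gives 0.

No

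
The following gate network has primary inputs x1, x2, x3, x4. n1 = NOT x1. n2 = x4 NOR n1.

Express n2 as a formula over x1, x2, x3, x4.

x4 NOR NOT x1

n1 = NOT x1
n2 = x4 NOR n1 = x4 NOR NOT x1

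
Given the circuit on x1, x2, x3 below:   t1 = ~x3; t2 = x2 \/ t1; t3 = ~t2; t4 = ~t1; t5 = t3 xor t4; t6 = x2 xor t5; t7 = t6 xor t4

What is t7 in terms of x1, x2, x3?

(x2 xor (~(x2 \/ ~x3) xor ~~x3)) xor ~~x3

t1 = ~x3
t2 = x2 \/ t1 = x2 \/ ~x3
t3 = ~t2 = ~(x2 \/ ~x3)
t4 = ~t1 = ~~x3
t5 = t3 xor t4 = ~(x2 \/ ~x3) xor ~~x3
t6 = x2 xor t5 = x2 xor (~(x2 \/ ~x3) xor ~~x3)
t7 = t6 xor t4 = (x2 xor (~(x2 \/ ~x3) xor ~~x3)) xor ~~x3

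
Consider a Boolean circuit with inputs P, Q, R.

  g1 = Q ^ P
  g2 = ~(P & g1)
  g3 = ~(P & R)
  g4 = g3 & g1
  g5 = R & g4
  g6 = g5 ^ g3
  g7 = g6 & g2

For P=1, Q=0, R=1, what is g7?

0

g1 = 0 ^ 1 = 1
g2 = ~(1 & 1) = 0
g3 = ~(1 & 1) = 0
g4 = 0 & 1 = 0
g5 = 1 & 0 = 0
g6 = 0 ^ 0 = 0
g7 = 0 & 0 = 0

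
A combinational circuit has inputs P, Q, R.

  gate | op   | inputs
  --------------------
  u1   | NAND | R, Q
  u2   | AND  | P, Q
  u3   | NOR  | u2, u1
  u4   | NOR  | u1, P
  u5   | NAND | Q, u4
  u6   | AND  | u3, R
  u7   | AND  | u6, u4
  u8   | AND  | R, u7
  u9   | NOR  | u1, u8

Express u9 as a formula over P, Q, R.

(R NAND Q) NOR (R AND ((((P AND Q) NOR (R NAND Q)) AND R) AND ((R NAND Q) NOR P)))

u1 = R NAND Q
u2 = P AND Q
u3 = u2 NOR u1 = (P AND Q) NOR (R NAND Q)
u4 = u1 NOR P = (R NAND Q) NOR P
u6 = u3 AND R = ((P AND Q) NOR (R NAND Q)) AND R
u7 = u6 AND u4 = (((P AND Q) NOR (R NAND Q)) AND R) AND ((R NAND Q) NOR P)
u8 = R AND u7 = R AND ((((P AND Q) NOR (R NAND Q)) AND R) AND ((R NAND Q) NOR P))
u9 = u1 NOR u8 = (R NAND Q) NOR (R AND ((((P AND Q) NOR (R NAND Q)) AND R) AND ((R NAND Q) NOR P)))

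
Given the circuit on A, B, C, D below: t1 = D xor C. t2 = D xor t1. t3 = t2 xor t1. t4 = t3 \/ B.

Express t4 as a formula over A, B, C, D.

t1 = D xor C
t2 = D xor t1 = D xor (D xor C)
t3 = t2 xor t1 = (D xor (D xor C)) xor (D xor C)
t4 = t3 \/ B = ((D xor (D xor C)) xor (D xor C)) \/ B

((D xor (D xor C)) xor (D xor C)) \/ B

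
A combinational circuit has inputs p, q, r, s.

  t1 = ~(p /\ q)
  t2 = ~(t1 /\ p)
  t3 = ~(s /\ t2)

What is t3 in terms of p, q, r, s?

t1 = ~(p /\ q)
t2 = ~(t1 /\ p) = ~((~(p /\ q)) /\ p)
t3 = ~(s /\ t2) = ~(s /\ (~((~(p /\ q)) /\ p)))

~(s /\ (~((~(p /\ q)) /\ p)))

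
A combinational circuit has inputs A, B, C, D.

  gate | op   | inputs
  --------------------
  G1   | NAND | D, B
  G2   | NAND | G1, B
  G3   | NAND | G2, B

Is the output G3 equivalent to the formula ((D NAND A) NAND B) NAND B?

No

G1 = D NAND B
G2 = G1 NAND B = (D NAND B) NAND B
G3 = G2 NAND B = ((D NAND B) NAND B) NAND B
At A=0, B=1, C=0, D=1: circuit gives 0, formula gives 1.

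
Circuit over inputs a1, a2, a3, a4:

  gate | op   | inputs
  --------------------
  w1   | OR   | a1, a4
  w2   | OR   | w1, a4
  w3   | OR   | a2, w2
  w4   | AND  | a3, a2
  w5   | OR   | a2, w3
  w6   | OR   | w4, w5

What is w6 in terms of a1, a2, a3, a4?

w1 = a1 OR a4
w2 = w1 OR a4 = (a1 OR a4) OR a4
w3 = a2 OR w2 = a2 OR ((a1 OR a4) OR a4)
w4 = a3 AND a2
w5 = a2 OR w3 = a2 OR (a2 OR ((a1 OR a4) OR a4))
w6 = w4 OR w5 = (a3 AND a2) OR (a2 OR (a2 OR ((a1 OR a4) OR a4)))

(a3 AND a2) OR (a2 OR (a2 OR ((a1 OR a4) OR a4)))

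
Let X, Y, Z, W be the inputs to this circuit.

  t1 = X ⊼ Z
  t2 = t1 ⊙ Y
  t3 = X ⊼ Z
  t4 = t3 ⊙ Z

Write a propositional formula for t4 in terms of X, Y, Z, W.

(X ⊼ Z) ⊙ Z

t3 = X ⊼ Z
t4 = t3 ⊙ Z = (X ⊼ Z) ⊙ Z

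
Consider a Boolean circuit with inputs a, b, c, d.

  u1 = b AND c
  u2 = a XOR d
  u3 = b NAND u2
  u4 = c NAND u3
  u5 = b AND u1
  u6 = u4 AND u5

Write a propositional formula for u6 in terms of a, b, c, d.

(c NAND (b NAND (a XOR d))) AND (b AND (b AND c))

u1 = b AND c
u2 = a XOR d
u3 = b NAND u2 = b NAND (a XOR d)
u4 = c NAND u3 = c NAND (b NAND (a XOR d))
u5 = b AND u1 = b AND (b AND c)
u6 = u4 AND u5 = (c NAND (b NAND (a XOR d))) AND (b AND (b AND c))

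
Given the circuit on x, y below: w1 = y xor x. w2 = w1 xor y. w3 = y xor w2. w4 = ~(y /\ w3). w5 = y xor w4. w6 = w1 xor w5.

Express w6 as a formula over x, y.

(y xor x) xor (y xor (~(y /\ (y xor ((y xor x) xor y)))))

w1 = y xor x
w2 = w1 xor y = (y xor x) xor y
w3 = y xor w2 = y xor ((y xor x) xor y)
w4 = ~(y /\ w3) = ~(y /\ (y xor ((y xor x) xor y)))
w5 = y xor w4 = y xor (~(y /\ (y xor ((y xor x) xor y))))
w6 = w1 xor w5 = (y xor x) xor (y xor (~(y /\ (y xor ((y xor x) xor y)))))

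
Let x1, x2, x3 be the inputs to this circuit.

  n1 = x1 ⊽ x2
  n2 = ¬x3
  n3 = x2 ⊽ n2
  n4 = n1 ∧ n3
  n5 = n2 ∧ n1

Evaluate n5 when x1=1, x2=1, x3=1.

n1 = 1 ⊽ 1 = 0
n2 = ¬1 = 0
n5 = 0 ∧ 0 = 0

0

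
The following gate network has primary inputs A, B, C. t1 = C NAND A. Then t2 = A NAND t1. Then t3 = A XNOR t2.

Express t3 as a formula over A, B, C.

A XNOR (A NAND (C NAND A))

t1 = C NAND A
t2 = A NAND t1 = A NAND (C NAND A)
t3 = A XNOR t2 = A XNOR (A NAND (C NAND A))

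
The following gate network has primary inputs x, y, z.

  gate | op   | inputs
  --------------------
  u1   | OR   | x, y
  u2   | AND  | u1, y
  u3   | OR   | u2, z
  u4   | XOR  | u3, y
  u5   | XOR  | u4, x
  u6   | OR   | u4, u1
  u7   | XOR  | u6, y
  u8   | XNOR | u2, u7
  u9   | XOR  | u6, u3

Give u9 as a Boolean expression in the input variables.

(((((x OR y) AND y) OR z) XOR y) OR (x OR y)) XOR (((x OR y) AND y) OR z)

u1 = x OR y
u2 = u1 AND y = (x OR y) AND y
u3 = u2 OR z = ((x OR y) AND y) OR z
u4 = u3 XOR y = (((x OR y) AND y) OR z) XOR y
u6 = u4 OR u1 = ((((x OR y) AND y) OR z) XOR y) OR (x OR y)
u9 = u6 XOR u3 = (((((x OR y) AND y) OR z) XOR y) OR (x OR y)) XOR (((x OR y) AND y) OR z)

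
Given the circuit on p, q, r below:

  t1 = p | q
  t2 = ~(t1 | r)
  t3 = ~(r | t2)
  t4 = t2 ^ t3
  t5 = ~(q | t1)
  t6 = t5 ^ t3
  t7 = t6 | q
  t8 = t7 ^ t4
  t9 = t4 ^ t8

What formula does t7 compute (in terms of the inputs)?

((~(q | (p | q))) ^ (~(r | (~((p | q) | r))))) | q

t1 = p | q
t2 = ~(t1 | r) = ~((p | q) | r)
t3 = ~(r | t2) = ~(r | (~((p | q) | r)))
t5 = ~(q | t1) = ~(q | (p | q))
t6 = t5 ^ t3 = (~(q | (p | q))) ^ (~(r | (~((p | q) | r))))
t7 = t6 | q = ((~(q | (p | q))) ^ (~(r | (~((p | q) | r))))) | q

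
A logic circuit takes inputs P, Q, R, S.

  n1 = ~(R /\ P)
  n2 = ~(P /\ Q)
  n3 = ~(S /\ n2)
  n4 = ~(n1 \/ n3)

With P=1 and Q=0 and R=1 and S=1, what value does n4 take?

n1 = ~(1 /\ 1) = 0
n2 = ~(1 /\ 0) = 1
n3 = ~(1 /\ 1) = 0
n4 = ~(0 \/ 0) = 1

1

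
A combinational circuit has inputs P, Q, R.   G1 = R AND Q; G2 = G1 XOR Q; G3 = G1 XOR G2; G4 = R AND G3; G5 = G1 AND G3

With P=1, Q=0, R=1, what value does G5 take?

G1 = 1 AND 0 = 0
G2 = 0 XOR 0 = 0
G3 = 0 XOR 0 = 0
G5 = 0 AND 0 = 0

0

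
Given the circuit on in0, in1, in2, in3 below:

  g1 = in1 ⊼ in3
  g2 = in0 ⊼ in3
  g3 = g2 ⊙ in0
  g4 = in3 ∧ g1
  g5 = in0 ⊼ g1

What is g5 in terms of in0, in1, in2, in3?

g1 = in1 ⊼ in3
g5 = in0 ⊼ g1 = in0 ⊼ (in1 ⊼ in3)

in0 ⊼ (in1 ⊼ in3)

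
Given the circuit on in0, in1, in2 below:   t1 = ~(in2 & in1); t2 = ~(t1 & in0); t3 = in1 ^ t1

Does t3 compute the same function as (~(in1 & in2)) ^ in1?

t1 = ~(in2 & in1)
t3 = in1 ^ t1 = in1 ^ (~(in2 & in1))
At in0=0, in1=1, in2=0: circuit gives 0, formula gives 0.
At in0=0, in1=0, in2=0: circuit gives 1, formula gives 1.
Agrees on all 8 inputs.

Yes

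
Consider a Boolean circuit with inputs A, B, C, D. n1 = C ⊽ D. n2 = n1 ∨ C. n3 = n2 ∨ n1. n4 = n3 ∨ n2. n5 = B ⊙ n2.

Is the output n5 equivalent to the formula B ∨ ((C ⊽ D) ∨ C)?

n1 = C ⊽ D
n2 = n1 ∨ C = (C ⊽ D) ∨ C
n5 = B ⊙ n2 = B ⊙ ((C ⊽ D) ∨ C)
At A=0, B=0, C=0, D=0: circuit gives 0, formula gives 1.

No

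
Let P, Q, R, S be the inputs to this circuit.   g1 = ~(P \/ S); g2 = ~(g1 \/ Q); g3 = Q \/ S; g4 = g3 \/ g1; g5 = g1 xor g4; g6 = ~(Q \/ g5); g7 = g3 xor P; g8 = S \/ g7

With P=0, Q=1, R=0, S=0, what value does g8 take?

1

g3 = 1 \/ 0 = 1
g7 = 1 xor 0 = 1
g8 = 0 \/ 1 = 1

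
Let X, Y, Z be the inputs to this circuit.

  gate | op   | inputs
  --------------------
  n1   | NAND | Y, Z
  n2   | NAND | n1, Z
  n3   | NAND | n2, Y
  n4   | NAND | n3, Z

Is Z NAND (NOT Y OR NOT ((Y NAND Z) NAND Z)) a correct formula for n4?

Yes

n1 = Y NAND Z
n2 = n1 NAND Z = (Y NAND Z) NAND Z
n3 = n2 NAND Y = ((Y NAND Z) NAND Z) NAND Y
n4 = n3 NAND Z = (((Y NAND Z) NAND Z) NAND Y) NAND Z
At X=0, Y=0, Z=1: circuit gives 0, formula gives 0.
At X=0, Y=0, Z=0: circuit gives 1, formula gives 1.
Agrees on all 8 inputs.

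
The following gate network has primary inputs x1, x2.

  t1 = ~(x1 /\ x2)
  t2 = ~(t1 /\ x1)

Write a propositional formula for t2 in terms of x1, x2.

t1 = ~(x1 /\ x2)
t2 = ~(t1 /\ x1) = ~((~(x1 /\ x2)) /\ x1)

~((~(x1 /\ x2)) /\ x1)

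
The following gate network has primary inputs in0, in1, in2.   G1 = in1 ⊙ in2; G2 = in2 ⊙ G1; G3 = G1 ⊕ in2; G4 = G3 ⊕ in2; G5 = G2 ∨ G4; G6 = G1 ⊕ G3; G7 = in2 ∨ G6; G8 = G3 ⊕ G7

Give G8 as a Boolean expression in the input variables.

G1 = in1 ⊙ in2
G3 = G1 ⊕ in2 = (in1 ⊙ in2) ⊕ in2
G6 = G1 ⊕ G3 = (in1 ⊙ in2) ⊕ ((in1 ⊙ in2) ⊕ in2)
G7 = in2 ∨ G6 = in2 ∨ ((in1 ⊙ in2) ⊕ ((in1 ⊙ in2) ⊕ in2))
G8 = G3 ⊕ G7 = ((in1 ⊙ in2) ⊕ in2) ⊕ (in2 ∨ ((in1 ⊙ in2) ⊕ ((in1 ⊙ in2) ⊕ in2)))

((in1 ⊙ in2) ⊕ in2) ⊕ (in2 ∨ ((in1 ⊙ in2) ⊕ ((in1 ⊙ in2) ⊕ in2)))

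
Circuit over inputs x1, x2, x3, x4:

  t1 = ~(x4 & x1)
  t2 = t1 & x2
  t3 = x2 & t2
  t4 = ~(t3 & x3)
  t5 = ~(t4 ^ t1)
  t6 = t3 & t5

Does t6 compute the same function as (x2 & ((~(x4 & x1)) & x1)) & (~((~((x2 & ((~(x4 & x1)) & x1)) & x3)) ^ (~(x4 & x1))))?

No

t1 = ~(x4 & x1)
t2 = t1 & x2 = (~(x4 & x1)) & x2
t3 = x2 & t2 = x2 & ((~(x4 & x1)) & x2)
t4 = ~(t3 & x3) = ~((x2 & ((~(x4 & x1)) & x2)) & x3)
t5 = ~(t4 ^ t1) = ~((~((x2 & ((~(x4 & x1)) & x2)) & x3)) ^ (~(x4 & x1)))
t6 = t3 & t5 = (x2 & ((~(x4 & x1)) & x2)) & (~((~((x2 & ((~(x4 & x1)) & x2)) & x3)) ^ (~(x4 & x1))))
At x1=0, x2=1, x3=0, x4=0: circuit gives 1, formula gives 0.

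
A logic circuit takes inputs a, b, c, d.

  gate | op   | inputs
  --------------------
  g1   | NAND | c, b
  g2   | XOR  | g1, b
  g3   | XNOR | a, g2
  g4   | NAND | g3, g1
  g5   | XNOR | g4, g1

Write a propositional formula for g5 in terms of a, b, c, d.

((a XNOR ((c NAND b) XOR b)) NAND (c NAND b)) XNOR (c NAND b)

g1 = c NAND b
g2 = g1 XOR b = (c NAND b) XOR b
g3 = a XNOR g2 = a XNOR ((c NAND b) XOR b)
g4 = g3 NAND g1 = (a XNOR ((c NAND b) XOR b)) NAND (c NAND b)
g5 = g4 XNOR g1 = ((a XNOR ((c NAND b) XOR b)) NAND (c NAND b)) XNOR (c NAND b)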